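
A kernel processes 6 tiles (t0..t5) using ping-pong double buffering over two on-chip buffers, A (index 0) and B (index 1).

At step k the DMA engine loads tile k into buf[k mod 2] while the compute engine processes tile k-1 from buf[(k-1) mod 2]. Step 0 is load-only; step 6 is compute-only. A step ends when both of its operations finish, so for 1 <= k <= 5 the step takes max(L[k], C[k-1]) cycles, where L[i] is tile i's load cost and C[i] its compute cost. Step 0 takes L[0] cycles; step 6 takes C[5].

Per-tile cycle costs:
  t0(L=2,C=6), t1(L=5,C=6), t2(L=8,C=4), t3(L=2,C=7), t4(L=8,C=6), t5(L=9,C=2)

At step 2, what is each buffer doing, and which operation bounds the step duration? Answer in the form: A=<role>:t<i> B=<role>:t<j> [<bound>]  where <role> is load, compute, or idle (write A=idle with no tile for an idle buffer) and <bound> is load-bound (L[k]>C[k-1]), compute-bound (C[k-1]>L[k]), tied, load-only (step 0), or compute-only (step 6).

step 2: A=load:t2 B=compute:t1 [load-bound]

[0] DMA t0→A (2c) ∥ CU idle ⇒ 2c, clock 2
[1] DMA t1→B (5c) ∥ CU A:t0 (6c) ⇒ 6c, clock 8
[2] DMA t2→A (8c) ∥ CU B:t1 (6c) ⇒ 8c, clock 16
[3] DMA t3→B (2c) ∥ CU A:t2 (4c) ⇒ 4c, clock 20
[4] DMA t4→A (8c) ∥ CU B:t3 (7c) ⇒ 8c, clock 28
[5] DMA t5→B (9c) ∥ CU A:t4 (6c) ⇒ 9c, clock 37
[6] DMA idle ∥ CU B:t5 (2c) ⇒ 2c, clock 39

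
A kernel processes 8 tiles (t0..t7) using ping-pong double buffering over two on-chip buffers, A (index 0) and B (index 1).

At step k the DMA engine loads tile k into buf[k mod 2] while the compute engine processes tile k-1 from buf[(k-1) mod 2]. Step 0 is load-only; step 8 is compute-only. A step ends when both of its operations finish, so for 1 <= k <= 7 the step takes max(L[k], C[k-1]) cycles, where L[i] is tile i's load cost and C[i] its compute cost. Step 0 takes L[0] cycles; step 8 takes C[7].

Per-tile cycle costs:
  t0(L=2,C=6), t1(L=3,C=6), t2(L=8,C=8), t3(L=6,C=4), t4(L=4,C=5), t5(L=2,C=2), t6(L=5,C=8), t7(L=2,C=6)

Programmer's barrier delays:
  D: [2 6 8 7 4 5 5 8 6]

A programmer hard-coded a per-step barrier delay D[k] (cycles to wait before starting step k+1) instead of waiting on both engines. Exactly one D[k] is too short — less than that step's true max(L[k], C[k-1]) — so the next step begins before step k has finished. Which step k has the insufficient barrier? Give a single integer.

[0] required=L[0]=2=2 vs D=2 ok
[1] required=max(L[1]=3,C[0]=6)=6 vs D=6 ok
[2] required=max(L[2]=8,C[1]=6)=8 vs D=8 ok
[3] required=max(L[3]=6,C[2]=8)=8 vs D=7 SHORT
[4] required=max(L[4]=4,C[3]=4)=4 vs D=4 ok
[5] required=max(L[5]=2,C[4]=5)=5 vs D=5 ok
[6] required=max(L[6]=5,C[5]=2)=5 vs D=5 ok
[7] required=max(L[7]=2,C[6]=8)=8 vs D=8 ok
[8] required=C[7]=6=6 vs D=6 ok

hazard at step 3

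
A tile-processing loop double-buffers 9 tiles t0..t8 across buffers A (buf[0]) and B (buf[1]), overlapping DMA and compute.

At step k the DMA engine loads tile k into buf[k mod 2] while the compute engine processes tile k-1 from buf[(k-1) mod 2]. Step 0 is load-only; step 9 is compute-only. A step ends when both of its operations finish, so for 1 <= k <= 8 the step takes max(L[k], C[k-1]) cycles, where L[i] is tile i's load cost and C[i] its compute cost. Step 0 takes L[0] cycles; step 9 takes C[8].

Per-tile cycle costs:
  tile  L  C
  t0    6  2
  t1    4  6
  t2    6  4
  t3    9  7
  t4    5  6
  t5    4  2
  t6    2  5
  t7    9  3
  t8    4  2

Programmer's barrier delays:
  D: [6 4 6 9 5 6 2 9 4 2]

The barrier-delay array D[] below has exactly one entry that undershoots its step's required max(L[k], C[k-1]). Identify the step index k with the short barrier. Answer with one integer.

hazard at step 4

k=0 barrier L[0]=6→6c, D[0]=6 ok
k=1 barrier max(L[1]=4,C[0]=2)→4c, D[1]=4 ok
k=2 barrier max(L[2]=6,C[1]=6)→6c, D[2]=6 ok
k=3 barrier max(L[3]=9,C[2]=4)→9c, D[3]=9 ok
k=4 barrier max(L[4]=5,C[3]=7)→7c, D[4]=5 SHORT
k=5 barrier max(L[5]=4,C[4]=6)→6c, D[5]=6 ok
k=6 barrier max(L[6]=2,C[5]=2)→2c, D[6]=2 ok
k=7 barrier max(L[7]=9,C[6]=5)→9c, D[7]=9 ok
k=8 barrier max(L[8]=4,C[7]=3)→4c, D[8]=4 ok
k=9 barrier C[8]=2→2c, D[9]=2 ok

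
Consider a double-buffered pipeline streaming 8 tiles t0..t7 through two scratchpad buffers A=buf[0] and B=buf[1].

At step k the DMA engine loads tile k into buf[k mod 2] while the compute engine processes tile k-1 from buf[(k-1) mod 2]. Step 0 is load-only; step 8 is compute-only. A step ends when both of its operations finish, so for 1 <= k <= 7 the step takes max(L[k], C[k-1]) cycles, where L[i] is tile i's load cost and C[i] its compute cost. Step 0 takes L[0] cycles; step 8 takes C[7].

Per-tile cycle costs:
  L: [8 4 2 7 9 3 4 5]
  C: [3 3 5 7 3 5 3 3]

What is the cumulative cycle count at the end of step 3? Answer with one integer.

  0. 8=8c; end=8; A:t0 B:-
  1. max(4,3)=4c; end=12; A:t0 B:t1
  2. max(2,3)=3c; end=15; A:t2 B:t1
  3. max(7,5)=7c; end=22; A:t2 B:t3
  4. max(9,7)=9c; end=31; A:t4 B:t3
  5. max(3,3)=3c; end=34; A:t4 B:t5
  6. max(4,5)=5c; end=39; A:t6 B:t5
  7. max(5,3)=5c; end=44; A:t6 B:t7
  8. 3=3c; end=47; A:t6 B:t7

end_cycle[3] = 22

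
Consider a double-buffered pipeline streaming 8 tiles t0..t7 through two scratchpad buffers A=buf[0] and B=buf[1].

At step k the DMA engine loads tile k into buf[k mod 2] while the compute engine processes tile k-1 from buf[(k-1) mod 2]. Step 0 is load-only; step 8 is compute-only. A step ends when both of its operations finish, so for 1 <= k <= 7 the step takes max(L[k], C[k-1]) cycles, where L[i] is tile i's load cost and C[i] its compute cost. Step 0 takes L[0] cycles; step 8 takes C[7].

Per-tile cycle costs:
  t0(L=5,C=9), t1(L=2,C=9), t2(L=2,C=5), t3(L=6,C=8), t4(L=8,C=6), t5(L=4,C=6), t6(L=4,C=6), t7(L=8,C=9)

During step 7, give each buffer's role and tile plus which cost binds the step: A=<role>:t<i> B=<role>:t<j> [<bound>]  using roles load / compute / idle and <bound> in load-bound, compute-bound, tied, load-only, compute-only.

step 7: A=compute:t6 B=load:t7 [load-bound]

k=0 load=t0/5c comp=- wait=5 total=5
k=1 load=t1/2c comp=t0/9c wait=9 total=14
k=2 load=t2/2c comp=t1/9c wait=9 total=23
k=3 load=t3/6c comp=t2/5c wait=6 total=29
k=4 load=t4/8c comp=t3/8c wait=8 total=37
k=5 load=t5/4c comp=t4/6c wait=6 total=43
k=6 load=t6/4c comp=t5/6c wait=6 total=49
k=7 load=t7/8c comp=t6/6c wait=8 total=57
k=8 load=- comp=t7/9c wait=9 total=66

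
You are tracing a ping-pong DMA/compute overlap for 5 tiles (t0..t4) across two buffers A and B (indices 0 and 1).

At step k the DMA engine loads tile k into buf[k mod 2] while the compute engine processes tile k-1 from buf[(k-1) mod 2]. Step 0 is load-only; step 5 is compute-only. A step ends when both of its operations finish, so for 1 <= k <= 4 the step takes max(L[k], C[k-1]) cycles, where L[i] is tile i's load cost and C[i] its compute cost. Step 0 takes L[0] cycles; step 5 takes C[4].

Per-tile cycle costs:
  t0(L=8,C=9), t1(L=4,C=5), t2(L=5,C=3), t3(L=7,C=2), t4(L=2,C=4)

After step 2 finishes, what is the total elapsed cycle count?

end_cycle[2] = 22

k=0 load=t0/8c comp=- wait=8 total=8
k=1 load=t1/4c comp=t0/9c wait=9 total=17
k=2 load=t2/5c comp=t1/5c wait=5 total=22
k=3 load=t3/7c comp=t2/3c wait=7 total=29
k=4 load=t4/2c comp=t3/2c wait=2 total=31
k=5 load=- comp=t4/4c wait=4 total=35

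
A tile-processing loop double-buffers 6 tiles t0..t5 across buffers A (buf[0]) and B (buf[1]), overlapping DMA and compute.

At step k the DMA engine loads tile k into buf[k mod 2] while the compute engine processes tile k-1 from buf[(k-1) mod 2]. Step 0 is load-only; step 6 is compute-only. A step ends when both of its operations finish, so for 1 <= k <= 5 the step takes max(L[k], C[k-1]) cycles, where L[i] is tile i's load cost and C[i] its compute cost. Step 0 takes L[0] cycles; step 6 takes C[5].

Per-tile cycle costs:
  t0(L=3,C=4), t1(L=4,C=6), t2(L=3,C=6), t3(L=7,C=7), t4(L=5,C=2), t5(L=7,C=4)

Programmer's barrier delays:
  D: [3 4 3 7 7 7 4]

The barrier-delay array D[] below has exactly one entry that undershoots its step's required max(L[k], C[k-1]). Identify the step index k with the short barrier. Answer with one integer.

k=0 barrier L[0]=3→3c, D[0]=3 ok
k=1 barrier max(L[1]=4,C[0]=4)→4c, D[1]=4 ok
k=2 barrier max(L[2]=3,C[1]=6)→6c, D[2]=3 SHORT
k=3 barrier max(L[3]=7,C[2]=6)→7c, D[3]=7 ok
k=4 barrier max(L[4]=5,C[3]=7)→7c, D[4]=7 ok
k=5 barrier max(L[5]=7,C[4]=2)→7c, D[5]=7 ok
k=6 barrier C[5]=4→4c, D[6]=4 ok

hazard at step 2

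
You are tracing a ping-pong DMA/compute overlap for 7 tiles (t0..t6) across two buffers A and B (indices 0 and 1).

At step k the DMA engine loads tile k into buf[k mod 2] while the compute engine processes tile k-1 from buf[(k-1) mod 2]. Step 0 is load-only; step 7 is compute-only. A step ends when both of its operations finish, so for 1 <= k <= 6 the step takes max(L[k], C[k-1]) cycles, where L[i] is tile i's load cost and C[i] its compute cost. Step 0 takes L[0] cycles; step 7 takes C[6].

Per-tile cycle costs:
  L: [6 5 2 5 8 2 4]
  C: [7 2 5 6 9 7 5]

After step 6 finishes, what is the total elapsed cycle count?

end_cycle[6] = 44

step 0: L[0]=6 → dur=6, Σ=6 | A=load:t0 B=idle [load-only]
step 1: L[1]=5 C[0]=7 → dur=7, Σ=13 | A=compute:t0 B=load:t1 [compute-bound]
step 2: L[2]=2 C[1]=2 → dur=2, Σ=15 | A=load:t2 B=compute:t1 [tied]
step 3: L[3]=5 C[2]=5 → dur=5, Σ=20 | A=compute:t2 B=load:t3 [tied]
step 4: L[4]=8 C[3]=6 → dur=8, Σ=28 | A=load:t4 B=compute:t3 [load-bound]
step 5: L[5]=2 C[4]=9 → dur=9, Σ=37 | A=compute:t4 B=load:t5 [compute-bound]
step 6: L[6]=4 C[5]=7 → dur=7, Σ=44 | A=load:t6 B=compute:t5 [compute-bound]
step 7: C[6]=5 → dur=5, Σ=49 | A=compute:t6 B=idle [compute-only]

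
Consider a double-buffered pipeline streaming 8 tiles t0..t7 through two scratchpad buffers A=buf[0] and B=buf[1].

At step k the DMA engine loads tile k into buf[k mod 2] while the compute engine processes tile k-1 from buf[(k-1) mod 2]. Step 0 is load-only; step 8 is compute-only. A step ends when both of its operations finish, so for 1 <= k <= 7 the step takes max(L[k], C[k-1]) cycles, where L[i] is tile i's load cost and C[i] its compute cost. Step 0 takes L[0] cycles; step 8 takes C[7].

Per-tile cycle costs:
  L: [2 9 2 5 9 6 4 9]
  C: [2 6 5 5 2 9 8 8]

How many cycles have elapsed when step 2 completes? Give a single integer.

step 0: L[0]=2 → dur=2, Σ=2 | A=load:t0 B=idle [load-only]
step 1: L[1]=9 C[0]=2 → dur=9, Σ=11 | A=compute:t0 B=load:t1 [load-bound]
step 2: L[2]=2 C[1]=6 → dur=6, Σ=17 | A=load:t2 B=compute:t1 [compute-bound]
step 3: L[3]=5 C[2]=5 → dur=5, Σ=22 | A=compute:t2 B=load:t3 [tied]
step 4: L[4]=9 C[3]=5 → dur=9, Σ=31 | A=load:t4 B=compute:t3 [load-bound]
step 5: L[5]=6 C[4]=2 → dur=6, Σ=37 | A=compute:t4 B=load:t5 [load-bound]
step 6: L[6]=4 C[5]=9 → dur=9, Σ=46 | A=load:t6 B=compute:t5 [compute-bound]
step 7: L[7]=9 C[6]=8 → dur=9, Σ=55 | A=compute:t6 B=load:t7 [load-bound]
step 8: C[7]=8 → dur=8, Σ=63 | A=idle B=compute:t7 [compute-only]

end_cycle[2] = 17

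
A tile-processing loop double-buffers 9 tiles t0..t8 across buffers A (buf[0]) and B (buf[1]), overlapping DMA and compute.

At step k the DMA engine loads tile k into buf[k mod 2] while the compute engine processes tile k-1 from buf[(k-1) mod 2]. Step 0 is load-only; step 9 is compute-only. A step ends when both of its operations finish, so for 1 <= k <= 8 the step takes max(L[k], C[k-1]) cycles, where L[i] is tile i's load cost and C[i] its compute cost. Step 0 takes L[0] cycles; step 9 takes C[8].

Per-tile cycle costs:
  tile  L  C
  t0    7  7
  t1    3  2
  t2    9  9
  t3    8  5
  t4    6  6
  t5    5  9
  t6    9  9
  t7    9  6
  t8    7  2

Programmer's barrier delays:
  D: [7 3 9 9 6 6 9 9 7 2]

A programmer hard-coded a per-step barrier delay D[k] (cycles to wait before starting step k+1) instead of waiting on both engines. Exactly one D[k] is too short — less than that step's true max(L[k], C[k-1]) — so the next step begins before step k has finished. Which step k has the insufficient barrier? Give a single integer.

step 0: need L[0]=7 = 7; D[0]=7 ok
step 1: need max(L[1]=3,C[0]=7) = 7; D[1]=3 SHORT
step 2: need max(L[2]=9,C[1]=2) = 9; D[2]=9 ok
step 3: need max(L[3]=8,C[2]=9) = 9; D[3]=9 ok
step 4: need max(L[4]=6,C[3]=5) = 6; D[4]=6 ok
step 5: need max(L[5]=5,C[4]=6) = 6; D[5]=6 ok
step 6: need max(L[6]=9,C[5]=9) = 9; D[6]=9 ok
step 7: need max(L[7]=9,C[6]=9) = 9; D[7]=9 ok
step 8: need max(L[8]=7,C[7]=6) = 7; D[8]=7 ok
step 9: need C[8]=2 = 2; D[9]=2 ok

hazard at step 1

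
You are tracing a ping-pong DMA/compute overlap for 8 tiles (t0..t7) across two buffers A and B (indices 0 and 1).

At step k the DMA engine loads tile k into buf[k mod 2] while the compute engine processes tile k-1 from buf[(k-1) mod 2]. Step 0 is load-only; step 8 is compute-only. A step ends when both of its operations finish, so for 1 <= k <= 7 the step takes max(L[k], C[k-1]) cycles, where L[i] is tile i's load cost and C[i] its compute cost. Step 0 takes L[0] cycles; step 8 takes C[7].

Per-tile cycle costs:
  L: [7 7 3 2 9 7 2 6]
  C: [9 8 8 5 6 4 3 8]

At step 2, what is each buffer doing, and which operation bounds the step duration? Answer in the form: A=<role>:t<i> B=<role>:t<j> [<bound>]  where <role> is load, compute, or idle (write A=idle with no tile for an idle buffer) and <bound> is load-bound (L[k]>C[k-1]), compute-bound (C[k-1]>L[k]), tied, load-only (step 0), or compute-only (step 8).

step 2: A=load:t2 B=compute:t1 [compute-bound]

k=0 load=t0/7c comp=- wait=7 total=7
k=1 load=t1/7c comp=t0/9c wait=9 total=16
k=2 load=t2/3c comp=t1/8c wait=8 total=24
k=3 load=t3/2c comp=t2/8c wait=8 total=32
k=4 load=t4/9c comp=t3/5c wait=9 total=41
k=5 load=t5/7c comp=t4/6c wait=7 total=48
k=6 load=t6/2c comp=t5/4c wait=4 total=52
k=7 load=t7/6c comp=t6/3c wait=6 total=58
k=8 load=- comp=t7/8c wait=8 total=66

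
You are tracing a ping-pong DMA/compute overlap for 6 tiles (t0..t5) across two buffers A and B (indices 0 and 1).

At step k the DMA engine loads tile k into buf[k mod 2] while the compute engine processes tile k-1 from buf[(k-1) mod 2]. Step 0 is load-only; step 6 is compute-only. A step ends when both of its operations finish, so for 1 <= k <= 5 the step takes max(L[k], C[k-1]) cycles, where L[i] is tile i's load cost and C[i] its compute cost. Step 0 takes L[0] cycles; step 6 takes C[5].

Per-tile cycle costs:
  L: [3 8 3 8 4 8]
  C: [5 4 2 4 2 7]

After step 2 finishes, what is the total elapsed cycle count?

step 0: L[0]=3 → dur=3, Σ=3 | A=load:t0 B=idle [load-only]
step 1: L[1]=8 C[0]=5 → dur=8, Σ=11 | A=compute:t0 B=load:t1 [load-bound]
step 2: L[2]=3 C[1]=4 → dur=4, Σ=15 | A=load:t2 B=compute:t1 [compute-bound]
step 3: L[3]=8 C[2]=2 → dur=8, Σ=23 | A=compute:t2 B=load:t3 [load-bound]
step 4: L[4]=4 C[3]=4 → dur=4, Σ=27 | A=load:t4 B=compute:t3 [tied]
step 5: L[5]=8 C[4]=2 → dur=8, Σ=35 | A=compute:t4 B=load:t5 [load-bound]
step 6: C[5]=7 → dur=7, Σ=42 | A=idle B=compute:t5 [compute-only]

end_cycle[2] = 15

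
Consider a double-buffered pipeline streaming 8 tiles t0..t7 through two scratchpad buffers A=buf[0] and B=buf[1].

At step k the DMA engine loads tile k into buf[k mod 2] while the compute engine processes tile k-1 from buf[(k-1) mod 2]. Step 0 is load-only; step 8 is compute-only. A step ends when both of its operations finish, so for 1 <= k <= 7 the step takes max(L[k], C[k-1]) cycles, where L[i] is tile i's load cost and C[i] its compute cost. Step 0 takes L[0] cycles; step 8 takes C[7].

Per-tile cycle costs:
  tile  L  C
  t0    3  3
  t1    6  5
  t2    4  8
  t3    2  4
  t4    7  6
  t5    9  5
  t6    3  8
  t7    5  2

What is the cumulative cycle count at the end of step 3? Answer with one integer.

end_cycle[3] = 22

step 0: L[0]=3 → dur=3, Σ=3 | A=load:t0 B=idle [load-only]
step 1: L[1]=6 C[0]=3 → dur=6, Σ=9 | A=compute:t0 B=load:t1 [load-bound]
step 2: L[2]=4 C[1]=5 → dur=5, Σ=14 | A=load:t2 B=compute:t1 [compute-bound]
step 3: L[3]=2 C[2]=8 → dur=8, Σ=22 | A=compute:t2 B=load:t3 [compute-bound]
step 4: L[4]=7 C[3]=4 → dur=7, Σ=29 | A=load:t4 B=compute:t3 [load-bound]
step 5: L[5]=9 C[4]=6 → dur=9, Σ=38 | A=compute:t4 B=load:t5 [load-bound]
step 6: L[6]=3 C[5]=5 → dur=5, Σ=43 | A=load:t6 B=compute:t5 [compute-bound]
step 7: L[7]=5 C[6]=8 → dur=8, Σ=51 | A=compute:t6 B=load:t7 [compute-bound]
step 8: C[7]=2 → dur=2, Σ=53 | A=idle B=compute:t7 [compute-only]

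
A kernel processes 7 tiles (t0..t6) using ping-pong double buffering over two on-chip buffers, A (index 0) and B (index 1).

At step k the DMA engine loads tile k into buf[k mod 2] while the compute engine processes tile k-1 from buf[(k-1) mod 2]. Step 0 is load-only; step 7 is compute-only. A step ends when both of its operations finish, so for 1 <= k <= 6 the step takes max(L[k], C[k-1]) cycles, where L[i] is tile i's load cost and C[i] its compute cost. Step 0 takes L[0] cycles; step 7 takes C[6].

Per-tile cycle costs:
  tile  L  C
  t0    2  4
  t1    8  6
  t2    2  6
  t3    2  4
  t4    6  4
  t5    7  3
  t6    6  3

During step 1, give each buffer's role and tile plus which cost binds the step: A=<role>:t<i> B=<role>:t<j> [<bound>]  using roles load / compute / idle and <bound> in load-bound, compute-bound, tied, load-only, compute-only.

step 1: A=compute:t0 B=load:t1 [load-bound]

k=0 load=t0/2c comp=- wait=2 total=2
k=1 load=t1/8c comp=t0/4c wait=8 total=10
k=2 load=t2/2c comp=t1/6c wait=6 total=16
k=3 load=t3/2c comp=t2/6c wait=6 total=22
k=4 load=t4/6c comp=t3/4c wait=6 total=28
k=5 load=t5/7c comp=t4/4c wait=7 total=35
k=6 load=t6/6c comp=t5/3c wait=6 total=41
k=7 load=- comp=t6/3c wait=3 total=44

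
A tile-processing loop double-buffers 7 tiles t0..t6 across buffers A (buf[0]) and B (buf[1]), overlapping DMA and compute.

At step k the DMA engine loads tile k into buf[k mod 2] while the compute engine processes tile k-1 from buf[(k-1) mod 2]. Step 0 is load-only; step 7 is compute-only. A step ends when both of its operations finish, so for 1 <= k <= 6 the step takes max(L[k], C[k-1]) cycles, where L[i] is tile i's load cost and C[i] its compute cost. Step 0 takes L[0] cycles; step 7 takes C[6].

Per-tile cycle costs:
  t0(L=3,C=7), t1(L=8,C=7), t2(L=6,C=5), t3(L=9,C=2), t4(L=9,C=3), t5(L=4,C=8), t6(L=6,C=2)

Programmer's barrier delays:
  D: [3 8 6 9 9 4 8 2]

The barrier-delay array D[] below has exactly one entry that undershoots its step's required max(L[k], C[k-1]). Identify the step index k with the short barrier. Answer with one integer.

[0] required=L[0]=3=3 vs D=3 ok
[1] required=max(L[1]=8,C[0]=7)=8 vs D=8 ok
[2] required=max(L[2]=6,C[1]=7)=7 vs D=6 SHORT
[3] required=max(L[3]=9,C[2]=5)=9 vs D=9 ok
[4] required=max(L[4]=9,C[3]=2)=9 vs D=9 ok
[5] required=max(L[5]=4,C[4]=3)=4 vs D=4 ok
[6] required=max(L[6]=6,C[5]=8)=8 vs D=8 ok
[7] required=C[6]=2=2 vs D=2 ok

hazard at step 2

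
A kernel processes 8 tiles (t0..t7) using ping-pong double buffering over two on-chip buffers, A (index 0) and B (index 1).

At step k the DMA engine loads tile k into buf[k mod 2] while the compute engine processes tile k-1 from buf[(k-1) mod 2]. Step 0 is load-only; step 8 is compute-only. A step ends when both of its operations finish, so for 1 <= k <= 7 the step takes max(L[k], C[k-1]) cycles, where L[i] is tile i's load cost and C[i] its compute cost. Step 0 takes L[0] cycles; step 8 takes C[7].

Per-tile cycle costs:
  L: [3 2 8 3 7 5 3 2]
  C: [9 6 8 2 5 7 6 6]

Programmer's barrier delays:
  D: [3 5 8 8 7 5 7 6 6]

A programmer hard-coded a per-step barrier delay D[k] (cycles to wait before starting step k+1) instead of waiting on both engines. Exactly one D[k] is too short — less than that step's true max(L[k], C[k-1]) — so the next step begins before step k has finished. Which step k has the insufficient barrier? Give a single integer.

k=0 barrier L[0]=3→3c, D[0]=3 ok
k=1 barrier max(L[1]=2,C[0]=9)→9c, D[1]=5 SHORT
k=2 barrier max(L[2]=8,C[1]=6)→8c, D[2]=8 ok
k=3 barrier max(L[3]=3,C[2]=8)→8c, D[3]=8 ok
k=4 barrier max(L[4]=7,C[3]=2)→7c, D[4]=7 ok
k=5 barrier max(L[5]=5,C[4]=5)→5c, D[5]=5 ok
k=6 barrier max(L[6]=3,C[5]=7)→7c, D[6]=7 ok
k=7 barrier max(L[7]=2,C[6]=6)→6c, D[7]=6 ok
k=8 barrier C[7]=6→6c, D[8]=6 ok

hazard at step 1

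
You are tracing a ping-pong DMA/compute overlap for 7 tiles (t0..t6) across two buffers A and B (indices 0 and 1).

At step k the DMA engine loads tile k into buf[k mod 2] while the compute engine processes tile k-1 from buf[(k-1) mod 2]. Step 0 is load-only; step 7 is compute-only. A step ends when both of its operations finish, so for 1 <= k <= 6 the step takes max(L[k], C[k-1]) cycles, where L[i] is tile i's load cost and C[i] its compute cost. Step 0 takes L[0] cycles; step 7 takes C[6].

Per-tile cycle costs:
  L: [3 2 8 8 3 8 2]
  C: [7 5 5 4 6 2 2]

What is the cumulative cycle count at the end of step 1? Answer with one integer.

[0] DMA t0→A (3c) ∥ CU idle ⇒ 3c, clock 3
[1] DMA t1→B (2c) ∥ CU A:t0 (7c) ⇒ 7c, clock 10
[2] DMA t2→A (8c) ∥ CU B:t1 (5c) ⇒ 8c, clock 18
[3] DMA t3→B (8c) ∥ CU A:t2 (5c) ⇒ 8c, clock 26
[4] DMA t4→A (3c) ∥ CU B:t3 (4c) ⇒ 4c, clock 30
[5] DMA t5→B (8c) ∥ CU A:t4 (6c) ⇒ 8c, clock 38
[6] DMA t6→A (2c) ∥ CU B:t5 (2c) ⇒ 2c, clock 40
[7] DMA idle ∥ CU A:t6 (2c) ⇒ 2c, clock 42

end_cycle[1] = 10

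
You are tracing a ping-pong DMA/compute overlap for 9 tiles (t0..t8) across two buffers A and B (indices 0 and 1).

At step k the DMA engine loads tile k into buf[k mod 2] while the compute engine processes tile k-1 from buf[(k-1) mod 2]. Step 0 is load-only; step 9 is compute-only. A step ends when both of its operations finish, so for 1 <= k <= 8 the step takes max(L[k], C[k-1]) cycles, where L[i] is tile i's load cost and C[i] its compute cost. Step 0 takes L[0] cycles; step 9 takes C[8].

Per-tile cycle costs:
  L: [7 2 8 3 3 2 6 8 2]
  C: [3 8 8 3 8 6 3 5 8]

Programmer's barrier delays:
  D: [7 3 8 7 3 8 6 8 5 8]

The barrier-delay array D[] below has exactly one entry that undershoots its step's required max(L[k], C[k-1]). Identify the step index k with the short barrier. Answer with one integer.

step 0: need L[0]=7 = 7; D[0]=7 ok
step 1: need max(L[1]=2,C[0]=3) = 3; D[1]=3 ok
step 2: need max(L[2]=8,C[1]=8) = 8; D[2]=8 ok
step 3: need max(L[3]=3,C[2]=8) = 8; D[3]=7 SHORT
step 4: need max(L[4]=3,C[3]=3) = 3; D[4]=3 ok
step 5: need max(L[5]=2,C[4]=8) = 8; D[5]=8 ok
step 6: need max(L[6]=6,C[5]=6) = 6; D[6]=6 ok
step 7: need max(L[7]=8,C[6]=3) = 8; D[7]=8 ok
step 8: need max(L[8]=2,C[7]=5) = 5; D[8]=5 ok
step 9: need C[8]=8 = 8; D[9]=8 ok

hazard at step 3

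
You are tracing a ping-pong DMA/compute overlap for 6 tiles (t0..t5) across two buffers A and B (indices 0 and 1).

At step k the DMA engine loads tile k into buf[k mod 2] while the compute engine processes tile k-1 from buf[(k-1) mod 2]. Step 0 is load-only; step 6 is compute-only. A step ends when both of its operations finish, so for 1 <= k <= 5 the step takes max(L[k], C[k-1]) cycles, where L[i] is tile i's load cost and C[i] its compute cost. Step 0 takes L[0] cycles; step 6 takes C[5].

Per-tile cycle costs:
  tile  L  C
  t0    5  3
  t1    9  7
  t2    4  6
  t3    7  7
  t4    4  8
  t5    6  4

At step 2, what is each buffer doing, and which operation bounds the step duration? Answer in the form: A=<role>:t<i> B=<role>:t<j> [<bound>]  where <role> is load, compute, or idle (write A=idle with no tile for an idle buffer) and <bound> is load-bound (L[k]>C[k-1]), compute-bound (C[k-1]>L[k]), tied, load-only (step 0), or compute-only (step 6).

step 2: A=load:t2 B=compute:t1 [compute-bound]

[0] DMA t0→A (5c) ∥ CU idle ⇒ 5c, clock 5
[1] DMA t1→B (9c) ∥ CU A:t0 (3c) ⇒ 9c, clock 14
[2] DMA t2→A (4c) ∥ CU B:t1 (7c) ⇒ 7c, clock 21
[3] DMA t3→B (7c) ∥ CU A:t2 (6c) ⇒ 7c, clock 28
[4] DMA t4→A (4c) ∥ CU B:t3 (7c) ⇒ 7c, clock 35
[5] DMA t5→B (6c) ∥ CU A:t4 (8c) ⇒ 8c, clock 43
[6] DMA idle ∥ CU B:t5 (4c) ⇒ 4c, clock 47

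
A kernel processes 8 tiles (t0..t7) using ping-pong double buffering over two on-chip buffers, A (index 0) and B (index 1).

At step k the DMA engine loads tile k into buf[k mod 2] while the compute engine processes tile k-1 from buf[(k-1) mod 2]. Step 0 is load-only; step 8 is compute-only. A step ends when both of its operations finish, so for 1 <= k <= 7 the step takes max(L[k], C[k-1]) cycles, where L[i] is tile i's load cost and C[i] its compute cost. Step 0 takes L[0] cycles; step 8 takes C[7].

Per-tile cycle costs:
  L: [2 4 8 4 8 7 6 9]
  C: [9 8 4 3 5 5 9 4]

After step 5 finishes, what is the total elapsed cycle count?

end_cycle[5] = 38

k=0 load=t0/2c comp=- wait=2 total=2
k=1 load=t1/4c comp=t0/9c wait=9 total=11
k=2 load=t2/8c comp=t1/8c wait=8 total=19
k=3 load=t3/4c comp=t2/4c wait=4 total=23
k=4 load=t4/8c comp=t3/3c wait=8 total=31
k=5 load=t5/7c comp=t4/5c wait=7 total=38
k=6 load=t6/6c comp=t5/5c wait=6 total=44
k=7 load=t7/9c comp=t6/9c wait=9 total=53
k=8 load=- comp=t7/4c wait=4 total=57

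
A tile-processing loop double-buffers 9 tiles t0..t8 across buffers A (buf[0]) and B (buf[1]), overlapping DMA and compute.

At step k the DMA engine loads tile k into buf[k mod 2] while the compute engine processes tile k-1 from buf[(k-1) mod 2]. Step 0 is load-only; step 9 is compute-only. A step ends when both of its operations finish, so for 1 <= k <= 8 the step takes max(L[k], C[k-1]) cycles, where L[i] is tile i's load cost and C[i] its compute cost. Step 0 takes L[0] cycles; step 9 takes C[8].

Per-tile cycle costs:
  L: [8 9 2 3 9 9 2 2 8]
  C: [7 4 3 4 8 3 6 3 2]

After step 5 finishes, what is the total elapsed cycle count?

step 0: L[0]=8 → dur=8, Σ=8 | A=load:t0 B=idle [load-only]
step 1: L[1]=9 C[0]=7 → dur=9, Σ=17 | A=compute:t0 B=load:t1 [load-bound]
step 2: L[2]=2 C[1]=4 → dur=4, Σ=21 | A=load:t2 B=compute:t1 [compute-bound]
step 3: L[3]=3 C[2]=3 → dur=3, Σ=24 | A=compute:t2 B=load:t3 [tied]
step 4: L[4]=9 C[3]=4 → dur=9, Σ=33 | A=load:t4 B=compute:t3 [load-bound]
step 5: L[5]=9 C[4]=8 → dur=9, Σ=42 | A=compute:t4 B=load:t5 [load-bound]
step 6: L[6]=2 C[5]=3 → dur=3, Σ=45 | A=load:t6 B=compute:t5 [compute-bound]
step 7: L[7]=2 C[6]=6 → dur=6, Σ=51 | A=compute:t6 B=load:t7 [compute-bound]
step 8: L[8]=8 C[7]=3 → dur=8, Σ=59 | A=load:t8 B=compute:t7 [load-bound]
step 9: C[8]=2 → dur=2, Σ=61 | A=compute:t8 B=idle [compute-only]

end_cycle[5] = 42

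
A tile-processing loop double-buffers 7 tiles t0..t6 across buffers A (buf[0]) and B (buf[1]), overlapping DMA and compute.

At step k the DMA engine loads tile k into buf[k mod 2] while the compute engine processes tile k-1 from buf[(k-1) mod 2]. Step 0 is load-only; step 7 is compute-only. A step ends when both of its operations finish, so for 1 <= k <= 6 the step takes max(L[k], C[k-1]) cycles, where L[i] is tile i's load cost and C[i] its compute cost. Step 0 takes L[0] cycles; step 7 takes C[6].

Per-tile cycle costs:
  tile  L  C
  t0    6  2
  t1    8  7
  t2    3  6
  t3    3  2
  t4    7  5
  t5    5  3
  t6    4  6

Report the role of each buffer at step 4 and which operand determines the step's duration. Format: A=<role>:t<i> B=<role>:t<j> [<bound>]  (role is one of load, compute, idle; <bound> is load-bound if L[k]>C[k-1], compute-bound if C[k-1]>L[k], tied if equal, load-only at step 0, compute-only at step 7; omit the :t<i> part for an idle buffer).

step 4: A=load:t4 B=compute:t3 [load-bound]

  0. 6=6c; end=6; A:t0 B:-
  1. max(8,2)=8c; end=14; A:t0 B:t1
  2. max(3,7)=7c; end=21; A:t2 B:t1
  3. max(3,6)=6c; end=27; A:t2 B:t3
  4. max(7,2)=7c; end=34; A:t4 B:t3
  5. max(5,5)=5c; end=39; A:t4 B:t5
  6. max(4,3)=4c; end=43; A:t6 B:t5
  7. 6=6c; end=49; A:t6 B:t5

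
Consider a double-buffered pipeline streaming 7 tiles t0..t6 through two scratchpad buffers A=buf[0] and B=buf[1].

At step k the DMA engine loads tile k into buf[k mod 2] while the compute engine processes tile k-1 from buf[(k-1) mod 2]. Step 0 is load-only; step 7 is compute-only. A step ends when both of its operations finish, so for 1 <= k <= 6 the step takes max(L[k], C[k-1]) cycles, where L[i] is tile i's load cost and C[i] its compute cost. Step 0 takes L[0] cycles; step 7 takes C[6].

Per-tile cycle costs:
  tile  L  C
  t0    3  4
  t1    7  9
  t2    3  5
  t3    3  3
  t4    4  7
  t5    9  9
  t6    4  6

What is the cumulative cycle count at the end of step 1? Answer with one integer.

end_cycle[1] = 10

step 0: L[0]=3 → dur=3, Σ=3 | A=load:t0 B=idle [load-only]
step 1: L[1]=7 C[0]=4 → dur=7, Σ=10 | A=compute:t0 B=load:t1 [load-bound]
step 2: L[2]=3 C[1]=9 → dur=9, Σ=19 | A=load:t2 B=compute:t1 [compute-bound]
step 3: L[3]=3 C[2]=5 → dur=5, Σ=24 | A=compute:t2 B=load:t3 [compute-bound]
step 4: L[4]=4 C[3]=3 → dur=4, Σ=28 | A=load:t4 B=compute:t3 [load-bound]
step 5: L[5]=9 C[4]=7 → dur=9, Σ=37 | A=compute:t4 B=load:t5 [load-bound]
step 6: L[6]=4 C[5]=9 → dur=9, Σ=46 | A=load:t6 B=compute:t5 [compute-bound]
step 7: C[6]=6 → dur=6, Σ=52 | A=compute:t6 B=idle [compute-only]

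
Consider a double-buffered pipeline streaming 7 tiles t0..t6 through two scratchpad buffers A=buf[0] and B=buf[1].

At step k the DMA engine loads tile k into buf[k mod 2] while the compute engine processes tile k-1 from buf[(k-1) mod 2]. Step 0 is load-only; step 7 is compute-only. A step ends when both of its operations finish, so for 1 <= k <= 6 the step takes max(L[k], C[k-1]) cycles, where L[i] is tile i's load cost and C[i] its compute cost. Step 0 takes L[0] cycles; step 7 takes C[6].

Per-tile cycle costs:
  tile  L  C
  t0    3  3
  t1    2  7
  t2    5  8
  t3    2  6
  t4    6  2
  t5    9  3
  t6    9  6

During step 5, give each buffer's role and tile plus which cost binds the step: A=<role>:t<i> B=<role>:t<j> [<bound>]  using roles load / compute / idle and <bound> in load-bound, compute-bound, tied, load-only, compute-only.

step 0: L[0]=3 → dur=3, Σ=3 | A=load:t0 B=idle [load-only]
step 1: L[1]=2 C[0]=3 → dur=3, Σ=6 | A=compute:t0 B=load:t1 [compute-bound]
step 2: L[2]=5 C[1]=7 → dur=7, Σ=13 | A=load:t2 B=compute:t1 [compute-bound]
step 3: L[3]=2 C[2]=8 → dur=8, Σ=21 | A=compute:t2 B=load:t3 [compute-bound]
step 4: L[4]=6 C[3]=6 → dur=6, Σ=27 | A=load:t4 B=compute:t3 [tied]
step 5: L[5]=9 C[4]=2 → dur=9, Σ=36 | A=compute:t4 B=load:t5 [load-bound]
step 6: L[6]=9 C[5]=3 → dur=9, Σ=45 | A=load:t6 B=compute:t5 [load-bound]
step 7: C[6]=6 → dur=6, Σ=51 | A=compute:t6 B=idle [compute-only]

step 5: A=compute:t4 B=load:t5 [load-bound]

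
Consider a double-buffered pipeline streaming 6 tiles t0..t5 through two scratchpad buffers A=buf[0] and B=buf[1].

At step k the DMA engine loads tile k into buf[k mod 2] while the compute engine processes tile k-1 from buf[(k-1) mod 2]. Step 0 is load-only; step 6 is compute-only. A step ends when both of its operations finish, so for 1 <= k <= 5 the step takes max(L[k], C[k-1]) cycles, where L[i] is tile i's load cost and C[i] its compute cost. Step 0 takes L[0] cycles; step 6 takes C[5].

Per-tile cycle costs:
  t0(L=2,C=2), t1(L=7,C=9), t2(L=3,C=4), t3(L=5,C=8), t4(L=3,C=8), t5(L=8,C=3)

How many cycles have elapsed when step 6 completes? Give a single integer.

[0] DMA t0→A (2c) ∥ CU idle ⇒ 2c, clock 2
[1] DMA t1→B (7c) ∥ CU A:t0 (2c) ⇒ 7c, clock 9
[2] DMA t2→A (3c) ∥ CU B:t1 (9c) ⇒ 9c, clock 18
[3] DMA t3→B (5c) ∥ CU A:t2 (4c) ⇒ 5c, clock 23
[4] DMA t4→A (3c) ∥ CU B:t3 (8c) ⇒ 8c, clock 31
[5] DMA t5→B (8c) ∥ CU A:t4 (8c) ⇒ 8c, clock 39
[6] DMA idle ∥ CU B:t5 (3c) ⇒ 3c, clock 42

end_cycle[6] = 42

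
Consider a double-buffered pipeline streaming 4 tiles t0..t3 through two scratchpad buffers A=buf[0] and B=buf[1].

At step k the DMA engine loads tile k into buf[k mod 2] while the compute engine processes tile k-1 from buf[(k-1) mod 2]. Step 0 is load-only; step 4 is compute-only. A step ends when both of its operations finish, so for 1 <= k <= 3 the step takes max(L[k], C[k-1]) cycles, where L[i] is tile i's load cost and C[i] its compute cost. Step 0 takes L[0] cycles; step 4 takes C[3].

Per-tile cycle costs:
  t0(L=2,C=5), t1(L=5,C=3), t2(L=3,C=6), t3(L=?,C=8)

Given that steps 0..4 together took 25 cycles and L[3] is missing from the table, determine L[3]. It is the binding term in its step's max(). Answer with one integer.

L[3] = 7

step 0 | dur = L[0]=2 = 2
step 1 | dur = max(L[1]=5, C[0]=5) = 5
step 2 | dur = max(L[2]=3, C[1]=3) = 3
step 3 | dur = max(L[3]=?, C[2]=6) = L[3]  (unknown; binding)
step 4 | dur = C[3]=8 = 8
sum of known step durations = 18
dur[3] = total - known = 25 - 18 = 7
L[3] is the binding max in step 3, so L[3] = dur[3] = 7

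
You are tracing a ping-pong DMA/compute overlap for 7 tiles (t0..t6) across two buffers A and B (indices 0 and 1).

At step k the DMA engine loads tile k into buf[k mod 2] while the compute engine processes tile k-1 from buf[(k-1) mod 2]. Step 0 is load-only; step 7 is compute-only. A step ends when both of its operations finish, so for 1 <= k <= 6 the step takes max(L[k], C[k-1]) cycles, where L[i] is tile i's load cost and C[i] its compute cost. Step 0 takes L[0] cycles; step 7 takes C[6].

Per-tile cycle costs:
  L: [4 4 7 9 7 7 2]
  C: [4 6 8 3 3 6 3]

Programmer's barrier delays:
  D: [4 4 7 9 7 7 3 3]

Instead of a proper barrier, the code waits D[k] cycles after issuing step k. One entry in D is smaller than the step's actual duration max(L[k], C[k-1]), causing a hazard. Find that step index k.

[0] required=L[0]=4=4 vs D=4 ok
[1] required=max(L[1]=4,C[0]=4)=4 vs D=4 ok
[2] required=max(L[2]=7,C[1]=6)=7 vs D=7 ok
[3] required=max(L[3]=9,C[2]=8)=9 vs D=9 ok
[4] required=max(L[4]=7,C[3]=3)=7 vs D=7 ok
[5] required=max(L[5]=7,C[4]=3)=7 vs D=7 ok
[6] required=max(L[6]=2,C[5]=6)=6 vs D=3 SHORT
[7] required=C[6]=3=3 vs D=3 ok

hazard at step 6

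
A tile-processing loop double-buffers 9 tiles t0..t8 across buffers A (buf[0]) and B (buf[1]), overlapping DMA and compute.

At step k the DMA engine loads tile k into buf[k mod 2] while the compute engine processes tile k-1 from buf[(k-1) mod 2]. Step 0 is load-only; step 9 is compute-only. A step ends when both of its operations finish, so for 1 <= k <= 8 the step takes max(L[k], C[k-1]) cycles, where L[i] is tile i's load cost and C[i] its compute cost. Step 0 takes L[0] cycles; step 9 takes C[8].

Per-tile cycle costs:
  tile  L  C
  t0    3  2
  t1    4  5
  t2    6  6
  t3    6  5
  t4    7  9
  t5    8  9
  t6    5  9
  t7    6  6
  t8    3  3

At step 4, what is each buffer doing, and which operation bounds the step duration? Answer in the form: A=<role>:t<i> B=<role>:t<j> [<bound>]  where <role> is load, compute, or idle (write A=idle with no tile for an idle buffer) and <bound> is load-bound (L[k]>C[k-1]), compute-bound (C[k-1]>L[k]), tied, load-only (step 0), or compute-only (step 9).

step 4: A=load:t4 B=compute:t3 [load-bound]

step 0: L[0]=3 → dur=3, Σ=3 | A=load:t0 B=idle [load-only]
step 1: L[1]=4 C[0]=2 → dur=4, Σ=7 | A=compute:t0 B=load:t1 [load-bound]
step 2: L[2]=6 C[1]=5 → dur=6, Σ=13 | A=load:t2 B=compute:t1 [load-bound]
step 3: L[3]=6 C[2]=6 → dur=6, Σ=19 | A=compute:t2 B=load:t3 [tied]
step 4: L[4]=7 C[3]=5 → dur=7, Σ=26 | A=load:t4 B=compute:t3 [load-bound]
step 5: L[5]=8 C[4]=9 → dur=9, Σ=35 | A=compute:t4 B=load:t5 [compute-bound]
step 6: L[6]=5 C[5]=9 → dur=9, Σ=44 | A=load:t6 B=compute:t5 [compute-bound]
step 7: L[7]=6 C[6]=9 → dur=9, Σ=53 | A=compute:t6 B=load:t7 [compute-bound]
step 8: L[8]=3 C[7]=6 → dur=6, Σ=59 | A=load:t8 B=compute:t7 [compute-bound]
step 9: C[8]=3 → dur=3, Σ=62 | A=compute:t8 B=idle [compute-only]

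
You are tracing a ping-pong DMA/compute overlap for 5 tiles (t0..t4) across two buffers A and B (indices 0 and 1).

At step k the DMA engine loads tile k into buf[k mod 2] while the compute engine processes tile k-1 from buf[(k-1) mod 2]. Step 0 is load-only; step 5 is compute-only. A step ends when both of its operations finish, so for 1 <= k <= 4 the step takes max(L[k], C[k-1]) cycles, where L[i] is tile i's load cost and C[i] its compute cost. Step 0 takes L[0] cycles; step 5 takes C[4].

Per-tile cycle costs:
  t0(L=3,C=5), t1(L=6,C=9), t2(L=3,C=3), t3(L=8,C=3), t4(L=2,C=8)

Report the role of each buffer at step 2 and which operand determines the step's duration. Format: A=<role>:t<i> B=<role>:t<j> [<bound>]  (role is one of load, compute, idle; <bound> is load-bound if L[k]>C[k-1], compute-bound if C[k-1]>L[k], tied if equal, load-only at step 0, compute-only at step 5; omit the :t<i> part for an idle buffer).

k=0 load=t0/3c comp=- wait=3 total=3
k=1 load=t1/6c comp=t0/5c wait=6 total=9
k=2 load=t2/3c comp=t1/9c wait=9 total=18
k=3 load=t3/8c comp=t2/3c wait=8 total=26
k=4 load=t4/2c comp=t3/3c wait=3 total=29
k=5 load=- comp=t4/8c wait=8 total=37

step 2: A=load:t2 B=compute:t1 [compute-bound]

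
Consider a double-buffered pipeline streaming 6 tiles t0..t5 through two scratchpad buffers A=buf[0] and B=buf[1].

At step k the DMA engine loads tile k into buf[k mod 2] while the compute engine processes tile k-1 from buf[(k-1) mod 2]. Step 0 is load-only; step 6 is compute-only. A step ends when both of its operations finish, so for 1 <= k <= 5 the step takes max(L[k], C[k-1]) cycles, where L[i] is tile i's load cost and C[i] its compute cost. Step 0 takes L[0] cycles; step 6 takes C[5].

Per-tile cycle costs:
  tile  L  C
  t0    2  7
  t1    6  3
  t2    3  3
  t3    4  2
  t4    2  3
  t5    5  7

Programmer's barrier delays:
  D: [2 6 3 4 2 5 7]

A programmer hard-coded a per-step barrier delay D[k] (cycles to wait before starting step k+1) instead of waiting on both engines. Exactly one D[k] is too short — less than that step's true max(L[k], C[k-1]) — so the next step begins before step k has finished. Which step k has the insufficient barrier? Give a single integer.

hazard at step 1

step 0: need L[0]=2 = 2; D[0]=2 ok
step 1: need max(L[1]=6,C[0]=7) = 7; D[1]=6 SHORT
step 2: need max(L[2]=3,C[1]=3) = 3; D[2]=3 ok
step 3: need max(L[3]=4,C[2]=3) = 4; D[3]=4 ok
step 4: need max(L[4]=2,C[3]=2) = 2; D[4]=2 ok
step 5: need max(L[5]=5,C[4]=3) = 5; D[5]=5 ok
step 6: need C[5]=7 = 7; D[6]=7 ok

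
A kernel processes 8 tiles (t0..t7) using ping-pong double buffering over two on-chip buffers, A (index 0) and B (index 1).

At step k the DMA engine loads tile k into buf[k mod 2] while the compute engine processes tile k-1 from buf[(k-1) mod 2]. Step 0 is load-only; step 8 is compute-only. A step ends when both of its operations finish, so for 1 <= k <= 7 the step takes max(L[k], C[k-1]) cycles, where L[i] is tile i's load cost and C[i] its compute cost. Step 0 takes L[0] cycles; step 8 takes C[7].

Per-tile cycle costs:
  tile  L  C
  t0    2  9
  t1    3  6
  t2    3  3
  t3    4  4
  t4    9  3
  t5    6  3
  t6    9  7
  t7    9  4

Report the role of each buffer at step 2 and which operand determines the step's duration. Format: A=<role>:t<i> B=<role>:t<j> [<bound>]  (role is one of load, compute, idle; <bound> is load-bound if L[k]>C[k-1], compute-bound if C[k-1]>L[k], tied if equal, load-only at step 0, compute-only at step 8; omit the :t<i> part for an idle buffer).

step 2: A=load:t2 B=compute:t1 [compute-bound]

step 0: L[0]=2 → dur=2, Σ=2 | A=load:t0 B=idle [load-only]
step 1: L[1]=3 C[0]=9 → dur=9, Σ=11 | A=compute:t0 B=load:t1 [compute-bound]
step 2: L[2]=3 C[1]=6 → dur=6, Σ=17 | A=load:t2 B=compute:t1 [compute-bound]
step 3: L[3]=4 C[2]=3 → dur=4, Σ=21 | A=compute:t2 B=load:t3 [load-bound]
step 4: L[4]=9 C[3]=4 → dur=9, Σ=30 | A=load:t4 B=compute:t3 [load-bound]
step 5: L[5]=6 C[4]=3 → dur=6, Σ=36 | A=compute:t4 B=load:t5 [load-bound]
step 6: L[6]=9 C[5]=3 → dur=9, Σ=45 | A=load:t6 B=compute:t5 [load-bound]
step 7: L[7]=9 C[6]=7 → dur=9, Σ=54 | A=compute:t6 B=load:t7 [load-bound]
step 8: C[7]=4 → dur=4, Σ=58 | A=idle B=compute:t7 [compute-only]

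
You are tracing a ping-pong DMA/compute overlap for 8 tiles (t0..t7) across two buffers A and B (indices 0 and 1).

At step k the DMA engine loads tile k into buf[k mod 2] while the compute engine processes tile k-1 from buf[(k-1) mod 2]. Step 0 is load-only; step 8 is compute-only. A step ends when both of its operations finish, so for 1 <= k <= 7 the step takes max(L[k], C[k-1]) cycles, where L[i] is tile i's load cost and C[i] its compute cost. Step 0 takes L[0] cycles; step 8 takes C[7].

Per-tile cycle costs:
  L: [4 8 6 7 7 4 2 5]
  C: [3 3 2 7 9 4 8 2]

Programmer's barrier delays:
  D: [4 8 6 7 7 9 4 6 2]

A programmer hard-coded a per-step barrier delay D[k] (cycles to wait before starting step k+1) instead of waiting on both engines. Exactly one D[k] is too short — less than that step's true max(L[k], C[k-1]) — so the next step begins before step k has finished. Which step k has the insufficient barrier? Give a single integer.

hazard at step 7

k=0 barrier L[0]=4→4c, D[0]=4 ok
k=1 barrier max(L[1]=8,C[0]=3)→8c, D[1]=8 ok
k=2 barrier max(L[2]=6,C[1]=3)→6c, D[2]=6 ok
k=3 barrier max(L[3]=7,C[2]=2)→7c, D[3]=7 ok
k=4 barrier max(L[4]=7,C[3]=7)→7c, D[4]=7 ok
k=5 barrier max(L[5]=4,C[4]=9)→9c, D[5]=9 ok
k=6 barrier max(L[6]=2,C[5]=4)→4c, D[6]=4 ok
k=7 barrier max(L[7]=5,C[6]=8)→8c, D[7]=6 SHORT
k=8 barrier C[7]=2→2c, D[8]=2 ok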